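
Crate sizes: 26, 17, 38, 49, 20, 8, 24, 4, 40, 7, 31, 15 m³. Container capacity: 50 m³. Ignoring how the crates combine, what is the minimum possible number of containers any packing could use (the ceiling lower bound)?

6

Total size = 26 + 17 + 38 + 49 + 20 + 8 + 24 + 4 + 40 + 7 + 31 + 15 = 279 m³.
⌈279 / 50⌉ = 6.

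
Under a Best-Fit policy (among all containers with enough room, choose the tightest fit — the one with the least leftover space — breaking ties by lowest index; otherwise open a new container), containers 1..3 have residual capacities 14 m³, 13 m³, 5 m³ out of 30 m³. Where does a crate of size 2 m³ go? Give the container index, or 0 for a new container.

Containers with room: container 1 (14 m³), container 2 (13 m³), container 3 (5 m³).
Tightest fit is container 3 with 5 m³ free.

3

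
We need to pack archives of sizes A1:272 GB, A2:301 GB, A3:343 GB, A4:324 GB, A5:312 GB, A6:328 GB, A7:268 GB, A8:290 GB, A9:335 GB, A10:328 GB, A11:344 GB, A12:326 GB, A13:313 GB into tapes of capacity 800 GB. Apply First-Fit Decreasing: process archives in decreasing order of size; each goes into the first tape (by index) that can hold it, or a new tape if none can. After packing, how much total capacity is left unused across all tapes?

1516

Sorted descending: 344, 343, 335, 328, 328, 326, 324, 313, 312, 301, 290, 272, 268.
tape 1: place 344 GB, 456 GB left
tape 1: place 343 GB, 113 GB left
tape 2: place 335 GB, 465 GB left
tape 2: place 328 GB, 137 GB left
tape 3: place 328 GB, 472 GB left
tape 3: place 326 GB, 146 GB left
tape 4: place 324 GB, 476 GB left
tape 4: place 313 GB, 163 GB left
tape 5: place 312 GB, 488 GB left
tape 5: place 301 GB, 187 GB left
tape 6: place 290 GB, 510 GB left
tape 6: place 272 GB, 238 GB left
tape 7: place 268 GB, 532 GB left
7 tapes × 800 GB = 5600 GB; used 4084 GB; unused 1516 GB.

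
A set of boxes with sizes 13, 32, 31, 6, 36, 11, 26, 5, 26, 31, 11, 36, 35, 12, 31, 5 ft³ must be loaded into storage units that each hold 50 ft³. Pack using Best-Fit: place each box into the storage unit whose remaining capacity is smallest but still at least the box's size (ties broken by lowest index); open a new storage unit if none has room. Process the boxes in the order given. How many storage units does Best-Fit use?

9 storage units

13 ft³ → storage unit 1 (remaining 37 ft³)
32 ft³ → storage unit 1 (remaining 5 ft³)
31 ft³ → storage unit 2 (remaining 19 ft³)
6 ft³ → storage unit 2 (remaining 13 ft³)
36 ft³ → storage unit 3 (remaining 14 ft³)
11 ft³ → storage unit 2 (remaining 2 ft³)
26 ft³ → storage unit 4 (remaining 24 ft³)
5 ft³ → storage unit 1 (remaining 0 ft³)
26 ft³ → storage unit 5 (remaining 24 ft³)
31 ft³ → storage unit 6 (remaining 19 ft³)
11 ft³ → storage unit 3 (remaining 3 ft³)
36 ft³ → storage unit 7 (remaining 14 ft³)
35 ft³ → storage unit 8 (remaining 15 ft³)
12 ft³ → storage unit 7 (remaining 2 ft³)
31 ft³ → storage unit 9 (remaining 19 ft³)
5 ft³ → storage unit 8 (remaining 10 ft³)
Final storage units: [13,32,5] [31,6,11] [36,11] [26] [26] [31] [36,12] [35,5] [31].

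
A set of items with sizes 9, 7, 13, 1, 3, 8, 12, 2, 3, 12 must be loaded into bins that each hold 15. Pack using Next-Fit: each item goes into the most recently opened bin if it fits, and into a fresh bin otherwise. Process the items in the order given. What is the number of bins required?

6

Put 9 in bin 1; 6 remain.
Put 7 in bin 2; 8 remain.
Put 13 in bin 3; 2 remain.
Put 1 in bin 3; 1 remain.
Put 3 in bin 4; 12 remain.
Put 8 in bin 4; 4 remain.
Put 12 in bin 5; 3 remain.
Put 2 in bin 5; 1 remain.
Put 3 in bin 6; 12 remain.
Put 12 in bin 6; 0 remain.
Final bins: [9] [7] [13,1] [3,8] [12,2] [3,12].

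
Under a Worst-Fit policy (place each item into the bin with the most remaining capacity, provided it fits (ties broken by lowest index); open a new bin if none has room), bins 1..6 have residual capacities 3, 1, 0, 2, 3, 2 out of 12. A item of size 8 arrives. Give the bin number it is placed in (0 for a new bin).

No bin has ≥ 8 free, so a new bin is opened.

0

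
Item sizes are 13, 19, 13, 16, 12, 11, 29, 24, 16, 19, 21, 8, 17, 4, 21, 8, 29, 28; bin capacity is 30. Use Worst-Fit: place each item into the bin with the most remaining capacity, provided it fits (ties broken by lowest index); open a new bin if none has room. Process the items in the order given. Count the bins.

bin 1: place 13, 17 left
bin 2: place 19, 11 left
bin 1: place 13, 4 left
bin 3: place 16, 14 left
bin 3: place 12, 2 left
bin 2: place 11, 0 left
bin 4: place 29, 1 left
bin 5: place 24, 6 left
bin 6: place 16, 14 left
bin 7: place 19, 11 left
bin 8: place 21, 9 left
bin 6: place 8, 6 left
bin 9: place 17, 13 left
bin 9: place 4, 9 left
bin 10: place 21, 9 left
bin 7: place 8, 3 left
bin 11: place 29, 1 left
bin 12: place 28, 2 left

12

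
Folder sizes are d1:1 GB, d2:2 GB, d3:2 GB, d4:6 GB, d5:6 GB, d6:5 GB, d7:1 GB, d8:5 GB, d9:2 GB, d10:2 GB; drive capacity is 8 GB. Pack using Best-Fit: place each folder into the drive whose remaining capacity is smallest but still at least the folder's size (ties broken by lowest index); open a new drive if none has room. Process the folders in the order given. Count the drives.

Put d1 (1 GB) in drive 1; 7 GB remain.
Put d2 (2 GB) in drive 1; 5 GB remain.
Put d3 (2 GB) in drive 1; 3 GB remain.
Put d4 (6 GB) in drive 2; 2 GB remain.
Put d5 (6 GB) in drive 3; 2 GB remain.
Put d6 (5 GB) in drive 4; 3 GB remain.
Put d7 (1 GB) in drive 2; 1 GB remain.
Put d8 (5 GB) in drive 5; 3 GB remain.
Put d9 (2 GB) in drive 3; 0 GB remain.
Put d10 (2 GB) in drive 1; 1 GB remain.
Final drives: [1,2,2,2] [6,1] [6,2] [5] [5].

5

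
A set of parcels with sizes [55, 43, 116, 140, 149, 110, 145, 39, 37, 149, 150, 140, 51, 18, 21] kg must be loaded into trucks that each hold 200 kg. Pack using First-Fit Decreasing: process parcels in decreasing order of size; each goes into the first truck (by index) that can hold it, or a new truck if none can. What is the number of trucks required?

Sorted descending: 150, 149, 149, 145, 140, 140, 116, 110, 55, 51, 43, 39, 37, 21, 18.
Put 150 kg in truck 1; 50 kg remain.
Put 149 kg in truck 2; 51 kg remain.
Put 149 kg in truck 3; 51 kg remain.
Put 145 kg in truck 4; 55 kg remain.
Put 140 kg in truck 5; 60 kg remain.
Put 140 kg in truck 6; 60 kg remain.
Put 116 kg in truck 7; 84 kg remain.
Put 110 kg in truck 8; 90 kg remain.
Put 55 kg in truck 4; 0 kg remain.
Put 51 kg in truck 2; 0 kg remain.
Put 43 kg in truck 1; 7 kg remain.
Put 39 kg in truck 3; 12 kg remain.
Put 37 kg in truck 5; 23 kg remain.
Put 21 kg in truck 5; 2 kg remain.
Put 18 kg in truck 6; 42 kg remain.
Final trucks: [150,43] [149,51] [149,39] [145,55] [140,37,21] [140,18] [116] [110].

8 trucks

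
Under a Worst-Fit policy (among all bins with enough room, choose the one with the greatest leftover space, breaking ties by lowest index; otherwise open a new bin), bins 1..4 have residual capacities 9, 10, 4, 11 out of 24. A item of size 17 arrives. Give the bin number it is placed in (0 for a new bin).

No bin has ≥ 17 free, so a new bin is opened.

0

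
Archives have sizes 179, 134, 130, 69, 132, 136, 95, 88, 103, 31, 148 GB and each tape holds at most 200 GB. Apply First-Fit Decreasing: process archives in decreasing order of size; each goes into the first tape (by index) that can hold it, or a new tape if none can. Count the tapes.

Sorted descending: 179, 148, 136, 134, 132, 130, 103, 95, 88, 69, 31.
Put 179 GB in tape 1; 21 GB remain.
Put 148 GB in tape 2; 52 GB remain.
Put 136 GB in tape 3; 64 GB remain.
Put 134 GB in tape 4; 66 GB remain.
Put 132 GB in tape 5; 68 GB remain.
Put 130 GB in tape 6; 70 GB remain.
Put 103 GB in tape 7; 97 GB remain.
Put 95 GB in tape 7; 2 GB remain.
Put 88 GB in tape 8; 112 GB remain.
Put 69 GB in tape 6; 1 GB remain.
Put 31 GB in tape 2; 21 GB remain.

8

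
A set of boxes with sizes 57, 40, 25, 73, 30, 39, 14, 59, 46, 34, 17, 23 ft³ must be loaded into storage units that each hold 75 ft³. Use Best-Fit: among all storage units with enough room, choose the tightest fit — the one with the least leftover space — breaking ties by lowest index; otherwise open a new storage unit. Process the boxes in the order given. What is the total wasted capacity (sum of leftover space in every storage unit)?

68

Put 57 ft³ in storage unit 1; 18 ft³ remain.
Put 40 ft³ in storage unit 2; 35 ft³ remain.
Put 25 ft³ in storage unit 2; 10 ft³ remain.
Put 73 ft³ in storage unit 3; 2 ft³ remain.
Put 30 ft³ in storage unit 4; 45 ft³ remain.
Put 39 ft³ in storage unit 4; 6 ft³ remain.
Put 14 ft³ in storage unit 1; 4 ft³ remain.
Put 59 ft³ in storage unit 5; 16 ft³ remain.
Put 46 ft³ in storage unit 6; 29 ft³ remain.
Put 34 ft³ in storage unit 7; 41 ft³ remain.
Put 17 ft³ in storage unit 6; 12 ft³ remain.
Put 23 ft³ in storage unit 7; 18 ft³ remain.
7 storage units × 75 ft³ = 525 ft³; used 457 ft³; unused 68 ft³.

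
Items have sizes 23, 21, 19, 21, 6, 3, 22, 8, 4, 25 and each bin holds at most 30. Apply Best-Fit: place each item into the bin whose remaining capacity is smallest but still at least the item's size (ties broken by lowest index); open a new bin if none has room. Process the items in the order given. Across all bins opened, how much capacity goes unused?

28

Put 23 in bin 1; 7 remain.
Put 21 in bin 2; 9 remain.
Put 19 in bin 3; 11 remain.
Put 21 in bin 4; 9 remain.
Put 6 in bin 1; 1 remain.
Put 3 in bin 2; 6 remain.
Put 22 in bin 5; 8 remain.
Put 8 in bin 5; 0 remain.
Put 4 in bin 2; 2 remain.
Put 25 in bin 6; 5 remain.
6 bins × 30 = 180; used 152; unused 28.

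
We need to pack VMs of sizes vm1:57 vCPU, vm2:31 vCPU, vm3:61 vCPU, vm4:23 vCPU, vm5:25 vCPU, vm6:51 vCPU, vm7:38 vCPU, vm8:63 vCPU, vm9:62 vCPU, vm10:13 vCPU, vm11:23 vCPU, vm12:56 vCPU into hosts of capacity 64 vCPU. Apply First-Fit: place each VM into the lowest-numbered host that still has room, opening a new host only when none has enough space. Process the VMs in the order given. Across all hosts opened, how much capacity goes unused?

73

vm1 (57 vCPU) → host 1 (remaining 7 vCPU)
vm2 (31 vCPU) → host 2 (remaining 33 vCPU)
vm3 (61 vCPU) → host 3 (remaining 3 vCPU)
vm4 (23 vCPU) → host 2 (remaining 10 vCPU)
vm5 (25 vCPU) → host 4 (remaining 39 vCPU)
vm6 (51 vCPU) → host 5 (remaining 13 vCPU)
vm7 (38 vCPU) → host 4 (remaining 1 vCPU)
vm8 (63 vCPU) → host 6 (remaining 1 vCPU)
vm9 (62 vCPU) → host 7 (remaining 2 vCPU)
vm10 (13 vCPU) → host 5 (remaining 0 vCPU)
vm11 (23 vCPU) → host 8 (remaining 41 vCPU)
vm12 (56 vCPU) → host 9 (remaining 8 vCPU)
9 hosts × 64 vCPU = 576 vCPU; used 503 vCPU; unused 73 vCPU.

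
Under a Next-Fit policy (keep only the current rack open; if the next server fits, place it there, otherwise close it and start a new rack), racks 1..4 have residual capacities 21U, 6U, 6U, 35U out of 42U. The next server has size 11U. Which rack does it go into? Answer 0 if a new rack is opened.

4

Next-Fit only looks at rack 4, which has 35U free.
11U fits there.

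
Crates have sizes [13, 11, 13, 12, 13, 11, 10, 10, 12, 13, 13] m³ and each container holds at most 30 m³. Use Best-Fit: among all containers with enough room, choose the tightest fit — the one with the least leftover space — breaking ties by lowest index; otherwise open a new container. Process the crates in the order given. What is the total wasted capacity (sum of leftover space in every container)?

13 m³ → container 1 (remaining 17 m³)
11 m³ → container 1 (remaining 6 m³)
13 m³ → container 2 (remaining 17 m³)
12 m³ → container 2 (remaining 5 m³)
13 m³ → container 3 (remaining 17 m³)
11 m³ → container 3 (remaining 6 m³)
10 m³ → container 4 (remaining 20 m³)
10 m³ → container 4 (remaining 10 m³)
12 m³ → container 5 (remaining 18 m³)
13 m³ → container 5 (remaining 5 m³)
13 m³ → container 6 (remaining 17 m³)
6 containers × 30 m³ = 180 m³; used 131 m³; unused 49 m³.

49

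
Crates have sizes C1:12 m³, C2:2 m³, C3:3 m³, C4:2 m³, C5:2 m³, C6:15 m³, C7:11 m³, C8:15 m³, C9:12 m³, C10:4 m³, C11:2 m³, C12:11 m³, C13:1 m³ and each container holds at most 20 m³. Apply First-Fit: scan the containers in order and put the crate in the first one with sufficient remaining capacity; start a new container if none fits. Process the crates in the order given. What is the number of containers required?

6

Put C1 (12 m³) in container 1; 8 m³ remain.
Put C2 (2 m³) in container 1; 6 m³ remain.
Put C3 (3 m³) in container 1; 3 m³ remain.
Put C4 (2 m³) in container 1; 1 m³ remain.
Put C5 (2 m³) in container 2; 18 m³ remain.
Put C6 (15 m³) in container 2; 3 m³ remain.
Put C7 (11 m³) in container 3; 9 m³ remain.
Put C8 (15 m³) in container 4; 5 m³ remain.
Put C9 (12 m³) in container 5; 8 m³ remain.
Put C10 (4 m³) in container 3; 5 m³ remain.
Put C11 (2 m³) in container 2; 1 m³ remain.
Put C12 (11 m³) in container 6; 9 m³ remain.
Put C13 (1 m³) in container 1; 0 m³ remain.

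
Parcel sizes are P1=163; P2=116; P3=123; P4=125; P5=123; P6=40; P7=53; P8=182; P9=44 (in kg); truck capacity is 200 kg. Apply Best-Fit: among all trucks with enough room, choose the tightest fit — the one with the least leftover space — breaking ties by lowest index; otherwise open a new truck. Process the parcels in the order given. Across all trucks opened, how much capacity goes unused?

Put P1 (163 kg) in truck 1; 37 kg remain.
Put P2 (116 kg) in truck 2; 84 kg remain.
Put P3 (123 kg) in truck 3; 77 kg remain.
Put P4 (125 kg) in truck 4; 75 kg remain.
Put P5 (123 kg) in truck 5; 77 kg remain.
Put P6 (40 kg) in truck 4; 35 kg remain.
Put P7 (53 kg) in truck 3; 24 kg remain.
Put P8 (182 kg) in truck 6; 18 kg remain.
Put P9 (44 kg) in truck 5; 33 kg remain.
6 trucks × 200 kg = 1200 kg; used 969 kg; unused 231 kg.

231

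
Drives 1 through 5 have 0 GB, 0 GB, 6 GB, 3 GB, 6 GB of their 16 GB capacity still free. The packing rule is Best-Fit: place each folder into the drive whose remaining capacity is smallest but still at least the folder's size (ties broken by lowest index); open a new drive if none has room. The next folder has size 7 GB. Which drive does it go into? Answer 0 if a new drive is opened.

No drive has ≥ 7 GB free, so a new drive is opened.

0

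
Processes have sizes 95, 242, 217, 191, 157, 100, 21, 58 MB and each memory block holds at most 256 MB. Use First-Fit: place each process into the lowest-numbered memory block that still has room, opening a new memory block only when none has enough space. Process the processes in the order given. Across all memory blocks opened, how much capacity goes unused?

199

95 MB → memory block 1 (remaining 161 MB)
242 MB → memory block 2 (remaining 14 MB)
217 MB → memory block 3 (remaining 39 MB)
191 MB → memory block 4 (remaining 65 MB)
157 MB → memory block 1 (remaining 4 MB)
100 MB → memory block 5 (remaining 156 MB)
21 MB → memory block 3 (remaining 18 MB)
58 MB → memory block 4 (remaining 7 MB)
5 memory blocks × 256 MB = 1280 MB; used 1081 MB; unused 199 MB.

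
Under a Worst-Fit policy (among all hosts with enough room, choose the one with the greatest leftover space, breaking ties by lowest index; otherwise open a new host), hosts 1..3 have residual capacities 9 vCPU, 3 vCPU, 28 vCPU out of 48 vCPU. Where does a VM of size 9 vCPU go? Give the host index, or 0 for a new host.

Hosts with room: host 1 (9 vCPU), host 3 (28 vCPU).
Most room is host 3 with 28 vCPU free.

3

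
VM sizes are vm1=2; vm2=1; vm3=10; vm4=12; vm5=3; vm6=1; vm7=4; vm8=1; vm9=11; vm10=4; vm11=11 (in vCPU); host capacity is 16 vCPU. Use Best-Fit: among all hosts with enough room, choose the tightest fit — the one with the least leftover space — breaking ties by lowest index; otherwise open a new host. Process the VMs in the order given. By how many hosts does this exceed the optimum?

0

Best-Fit: [2,1,10,3] [12,1,1] [4,11] [4,11] → 4 hosts.
Total size 60 vCPU; any packing needs at least ⌈60/16⌉ = 4 hosts.
So 4 is already optimal.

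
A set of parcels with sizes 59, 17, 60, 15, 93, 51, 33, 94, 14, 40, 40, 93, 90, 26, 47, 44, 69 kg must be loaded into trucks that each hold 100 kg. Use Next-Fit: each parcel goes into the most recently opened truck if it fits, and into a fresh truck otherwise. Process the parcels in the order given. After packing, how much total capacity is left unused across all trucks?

215

truck 1: place 59 kg, 41 kg left
truck 1: place 17 kg, 24 kg left
truck 2: place 60 kg, 40 kg left
truck 2: place 15 kg, 25 kg left
truck 3: place 93 kg, 7 kg left
truck 4: place 51 kg, 49 kg left
truck 4: place 33 kg, 16 kg left
truck 5: place 94 kg, 6 kg left
truck 6: place 14 kg, 86 kg left
truck 6: place 40 kg, 46 kg left
truck 6: place 40 kg, 6 kg left
truck 7: place 93 kg, 7 kg left
truck 8: place 90 kg, 10 kg left
truck 9: place 26 kg, 74 kg left
truck 9: place 47 kg, 27 kg left
truck 10: place 44 kg, 56 kg left
truck 11: place 69 kg, 31 kg left
11 trucks × 100 kg = 1100 kg; used 885 kg; unused 215 kg.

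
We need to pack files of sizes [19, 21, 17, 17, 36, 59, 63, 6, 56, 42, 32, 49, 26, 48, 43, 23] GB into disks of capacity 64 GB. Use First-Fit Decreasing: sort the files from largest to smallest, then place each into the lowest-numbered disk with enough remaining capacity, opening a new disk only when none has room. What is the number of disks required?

Sorted descending: 63, 59, 56, 49, 48, 43, 42, 36, 32, 26, 23, 21, 19, 17, 17, 6.
Put 63 GB in disk 1; 1 GB remain.
Put 59 GB in disk 2; 5 GB remain.
Put 56 GB in disk 3; 8 GB remain.
Put 49 GB in disk 4; 15 GB remain.
Put 48 GB in disk 5; 16 GB remain.
Put 43 GB in disk 6; 21 GB remain.
Put 42 GB in disk 7; 22 GB remain.
Put 36 GB in disk 8; 28 GB remain.
Put 32 GB in disk 9; 32 GB remain.
Put 26 GB in disk 8; 2 GB remain.
Put 23 GB in disk 9; 9 GB remain.
Put 21 GB in disk 6; 0 GB remain.
Put 19 GB in disk 7; 3 GB remain.
Put 17 GB in disk 10; 47 GB remain.
Put 17 GB in disk 10; 30 GB remain.
Put 6 GB in disk 3; 2 GB remain.

10 disks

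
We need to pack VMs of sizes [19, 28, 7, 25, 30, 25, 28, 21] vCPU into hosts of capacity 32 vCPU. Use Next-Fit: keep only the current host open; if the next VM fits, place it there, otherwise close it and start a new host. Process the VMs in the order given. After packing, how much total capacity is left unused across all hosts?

host 1: place 19 vCPU, 13 vCPU left
host 2: place 28 vCPU, 4 vCPU left
host 3: place 7 vCPU, 25 vCPU left
host 3: place 25 vCPU, 0 vCPU left
host 4: place 30 vCPU, 2 vCPU left
host 5: place 25 vCPU, 7 vCPU left
host 6: place 28 vCPU, 4 vCPU left
host 7: place 21 vCPU, 11 vCPU left
7 hosts × 32 vCPU = 224 vCPU; used 183 vCPU; unused 41 vCPU.

41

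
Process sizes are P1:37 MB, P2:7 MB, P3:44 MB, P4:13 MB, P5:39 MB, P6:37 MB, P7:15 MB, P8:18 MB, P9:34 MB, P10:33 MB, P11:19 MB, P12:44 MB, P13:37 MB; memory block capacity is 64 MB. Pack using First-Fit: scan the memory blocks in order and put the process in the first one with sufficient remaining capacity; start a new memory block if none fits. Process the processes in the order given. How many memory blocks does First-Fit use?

8

P1 (37 MB) → memory block 1 (remaining 27 MB)
P2 (7 MB) → memory block 1 (remaining 20 MB)
P3 (44 MB) → memory block 2 (remaining 20 MB)
P4 (13 MB) → memory block 1 (remaining 7 MB)
P5 (39 MB) → memory block 3 (remaining 25 MB)
P6 (37 MB) → memory block 4 (remaining 27 MB)
P7 (15 MB) → memory block 2 (remaining 5 MB)
P8 (18 MB) → memory block 3 (remaining 7 MB)
P9 (34 MB) → memory block 5 (remaining 30 MB)
P10 (33 MB) → memory block 6 (remaining 31 MB)
P11 (19 MB) → memory block 4 (remaining 8 MB)
P12 (44 MB) → memory block 7 (remaining 20 MB)
P13 (37 MB) → memory block 8 (remaining 27 MB)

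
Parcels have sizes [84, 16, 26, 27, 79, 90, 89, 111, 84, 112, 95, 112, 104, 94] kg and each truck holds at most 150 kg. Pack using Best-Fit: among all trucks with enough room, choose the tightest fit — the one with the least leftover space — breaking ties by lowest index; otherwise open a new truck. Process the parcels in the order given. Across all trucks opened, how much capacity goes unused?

527

Put 84 kg in truck 1; 66 kg remain.
Put 16 kg in truck 1; 50 kg remain.
Put 26 kg in truck 1; 24 kg remain.
Put 27 kg in truck 2; 123 kg remain.
Put 79 kg in truck 2; 44 kg remain.
Put 90 kg in truck 3; 60 kg remain.
Put 89 kg in truck 4; 61 kg remain.
Put 111 kg in truck 5; 39 kg remain.
Put 84 kg in truck 6; 66 kg remain.
Put 112 kg in truck 7; 38 kg remain.
Put 95 kg in truck 8; 55 kg remain.
Put 112 kg in truck 9; 38 kg remain.
Put 104 kg in truck 10; 46 kg remain.
Put 94 kg in truck 11; 56 kg remain.
11 trucks × 150 kg = 1650 kg; used 1123 kg; unused 527 kg.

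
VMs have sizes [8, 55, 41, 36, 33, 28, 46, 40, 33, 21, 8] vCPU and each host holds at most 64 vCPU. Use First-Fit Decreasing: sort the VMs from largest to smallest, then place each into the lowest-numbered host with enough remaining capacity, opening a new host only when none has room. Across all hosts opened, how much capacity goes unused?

Sorted descending: 55, 46, 41, 40, 36, 33, 33, 28, 21, 8, 8.
host 1: place 55 vCPU, 9 vCPU left
host 2: place 46 vCPU, 18 vCPU left
host 3: place 41 vCPU, 23 vCPU left
host 4: place 40 vCPU, 24 vCPU left
host 5: place 36 vCPU, 28 vCPU left
host 6: place 33 vCPU, 31 vCPU left
host 7: place 33 vCPU, 31 vCPU left
host 5: place 28 vCPU, 0 vCPU left
host 3: place 21 vCPU, 2 vCPU left
host 1: place 8 vCPU, 1 vCPU left
host 2: place 8 vCPU, 10 vCPU left
7 hosts × 64 vCPU = 448 vCPU; used 349 vCPU; unused 99 vCPU.

99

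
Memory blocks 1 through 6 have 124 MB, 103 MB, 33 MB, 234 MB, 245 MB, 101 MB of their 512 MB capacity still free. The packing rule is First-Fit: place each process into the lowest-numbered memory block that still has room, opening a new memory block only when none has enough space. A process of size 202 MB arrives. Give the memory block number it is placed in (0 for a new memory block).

4

Memory blocks with room: memory block 4 (234 MB), memory block 5 (245 MB).
The first with room is memory block 4.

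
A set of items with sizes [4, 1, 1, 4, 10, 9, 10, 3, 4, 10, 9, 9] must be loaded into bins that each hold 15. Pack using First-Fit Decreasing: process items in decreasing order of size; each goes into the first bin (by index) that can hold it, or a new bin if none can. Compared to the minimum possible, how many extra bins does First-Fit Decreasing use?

First-Fit Decreasing: [10,4,1] [10,4,1] [10,4] [9,3] [9] [9] → 6 bins.
6 items exceed 7.5 (half the capacity), and no two of those can share a bin, so at least 6 bins are needed.
So 6 is already optimal.

0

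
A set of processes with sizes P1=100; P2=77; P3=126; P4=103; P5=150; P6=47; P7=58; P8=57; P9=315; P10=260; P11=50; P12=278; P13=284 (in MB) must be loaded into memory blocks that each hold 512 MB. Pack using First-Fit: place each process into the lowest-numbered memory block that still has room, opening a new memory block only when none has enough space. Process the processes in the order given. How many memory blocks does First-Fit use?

5 memory blocks

memory block 1: place P1 (100 MB), 412 MB left
memory block 1: place P2 (77 MB), 335 MB left
memory block 1: place P3 (126 MB), 209 MB left
memory block 1: place P4 (103 MB), 106 MB left
memory block 2: place P5 (150 MB), 362 MB left
memory block 1: place P6 (47 MB), 59 MB left
memory block 1: place P7 (58 MB), 1 MB left
memory block 2: place P8 (57 MB), 305 MB left
memory block 3: place P9 (315 MB), 197 MB left
memory block 2: place P10 (260 MB), 45 MB left
memory block 3: place P11 (50 MB), 147 MB left
memory block 4: place P12 (278 MB), 234 MB left
memory block 5: place P13 (284 MB), 228 MB left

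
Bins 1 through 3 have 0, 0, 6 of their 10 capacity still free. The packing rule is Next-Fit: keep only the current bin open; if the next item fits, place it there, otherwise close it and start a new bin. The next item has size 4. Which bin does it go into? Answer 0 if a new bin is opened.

3

Next-Fit only looks at bin 3, which has 6 free.
4 fits there.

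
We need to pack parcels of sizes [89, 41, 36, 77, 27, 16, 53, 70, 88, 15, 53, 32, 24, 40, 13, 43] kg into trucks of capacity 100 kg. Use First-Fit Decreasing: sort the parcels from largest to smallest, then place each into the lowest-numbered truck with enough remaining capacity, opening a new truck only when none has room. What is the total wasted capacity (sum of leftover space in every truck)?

Sorted descending: 89, 88, 77, 70, 53, 53, 43, 41, 40, 36, 32, 27, 24, 16, 15, 13.
Put 89 kg in truck 1; 11 kg remain.
Put 88 kg in truck 2; 12 kg remain.
Put 77 kg in truck 3; 23 kg remain.
Put 70 kg in truck 4; 30 kg remain.
Put 53 kg in truck 5; 47 kg remain.
Put 53 kg in truck 6; 47 kg remain.
Put 43 kg in truck 5; 4 kg remain.
Put 41 kg in truck 6; 6 kg remain.
Put 40 kg in truck 7; 60 kg remain.
Put 36 kg in truck 7; 24 kg remain.
Put 32 kg in truck 8; 68 kg remain.
Put 27 kg in truck 4; 3 kg remain.
Put 24 kg in truck 7; 0 kg remain.
Put 16 kg in truck 3; 7 kg remain.
Put 15 kg in truck 8; 53 kg remain.
Put 13 kg in truck 8; 40 kg remain.
8 trucks × 100 kg = 800 kg; used 717 kg; unused 83 kg.

83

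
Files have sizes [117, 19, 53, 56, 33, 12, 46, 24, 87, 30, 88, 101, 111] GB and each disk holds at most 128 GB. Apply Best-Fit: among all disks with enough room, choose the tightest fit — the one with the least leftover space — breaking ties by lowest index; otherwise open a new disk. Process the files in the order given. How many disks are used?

7 disks

disk 1: place 117 GB, 11 GB left
disk 2: place 19 GB, 109 GB left
disk 2: place 53 GB, 56 GB left
disk 2: place 56 GB, 0 GB left
disk 3: place 33 GB, 95 GB left
disk 3: place 12 GB, 83 GB left
disk 3: place 46 GB, 37 GB left
disk 3: place 24 GB, 13 GB left
disk 4: place 87 GB, 41 GB left
disk 4: place 30 GB, 11 GB left
disk 5: place 88 GB, 40 GB left
disk 6: place 101 GB, 27 GB left
disk 7: place 111 GB, 17 GB left
Final disks: [117] [19,53,56] [33,12,46,24] [87,30] [88] [101] [111].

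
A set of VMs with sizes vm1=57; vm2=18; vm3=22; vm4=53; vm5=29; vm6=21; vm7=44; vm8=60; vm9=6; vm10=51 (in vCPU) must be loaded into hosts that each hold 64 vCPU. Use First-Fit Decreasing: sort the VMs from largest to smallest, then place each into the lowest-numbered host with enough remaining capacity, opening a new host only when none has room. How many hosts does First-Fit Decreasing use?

Sorted descending: 60, 57, 53, 51, 44, 29, 22, 21, 18, 6.
Put 60 vCPU in host 1; 4 vCPU remain.
Put 57 vCPU in host 2; 7 vCPU remain.
Put 53 vCPU in host 3; 11 vCPU remain.
Put 51 vCPU in host 4; 13 vCPU remain.
Put 44 vCPU in host 5; 20 vCPU remain.
Put 29 vCPU in host 6; 35 vCPU remain.
Put 22 vCPU in host 6; 13 vCPU remain.
Put 21 vCPU in host 7; 43 vCPU remain.
Put 18 vCPU in host 5; 2 vCPU remain.
Put 6 vCPU in host 2; 1 vCPU remain.
Final hosts: [60] [57,6] [53] [51] [44,18] [29,22] [21].

7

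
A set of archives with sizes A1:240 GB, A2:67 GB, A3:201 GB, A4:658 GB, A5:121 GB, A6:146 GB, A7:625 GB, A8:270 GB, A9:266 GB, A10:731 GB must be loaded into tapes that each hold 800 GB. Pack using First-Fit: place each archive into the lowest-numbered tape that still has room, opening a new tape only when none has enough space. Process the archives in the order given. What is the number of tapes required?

5 tapes

A1 (240 GB) → tape 1 (remaining 560 GB)
A2 (67 GB) → tape 1 (remaining 493 GB)
A3 (201 GB) → tape 1 (remaining 292 GB)
A4 (658 GB) → tape 2 (remaining 142 GB)
A5 (121 GB) → tape 1 (remaining 171 GB)
A6 (146 GB) → tape 1 (remaining 25 GB)
A7 (625 GB) → tape 3 (remaining 175 GB)
A8 (270 GB) → tape 4 (remaining 530 GB)
A9 (266 GB) → tape 4 (remaining 264 GB)
A10 (731 GB) → tape 5 (remaining 69 GB)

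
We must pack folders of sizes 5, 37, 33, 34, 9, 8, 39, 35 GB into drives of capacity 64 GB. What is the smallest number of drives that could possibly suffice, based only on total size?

Total size = 5 + 37 + 33 + 34 + 9 + 8 + 39 + 35 = 200 GB.
⌈200 / 64⌉ = 4.

4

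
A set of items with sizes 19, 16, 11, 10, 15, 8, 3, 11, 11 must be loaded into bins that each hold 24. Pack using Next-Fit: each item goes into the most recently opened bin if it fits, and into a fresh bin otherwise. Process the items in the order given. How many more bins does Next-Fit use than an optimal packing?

Next-Fit: [19] [16] [11,10] [15,8] [3,11] [11] → 6 bins.
Total size 104; any packing needs at least ⌈104/24⌉ = 5 bins.
An optimal packing achieves that bound: [19,3] [16,8] [15] [11,11] [11,10] → 5 bins.
Excess: 6 − 5 = 1.

1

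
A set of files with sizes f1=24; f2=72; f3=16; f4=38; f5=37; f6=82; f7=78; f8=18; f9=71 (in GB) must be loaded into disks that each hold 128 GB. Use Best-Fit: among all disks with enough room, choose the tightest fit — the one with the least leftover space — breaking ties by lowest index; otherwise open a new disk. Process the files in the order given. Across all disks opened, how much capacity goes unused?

f1 (24 GB) → disk 1 (remaining 104 GB)
f2 (72 GB) → disk 1 (remaining 32 GB)
f3 (16 GB) → disk 1 (remaining 16 GB)
f4 (38 GB) → disk 2 (remaining 90 GB)
f5 (37 GB) → disk 2 (remaining 53 GB)
f6 (82 GB) → disk 3 (remaining 46 GB)
f7 (78 GB) → disk 4 (remaining 50 GB)
f8 (18 GB) → disk 3 (remaining 28 GB)
f9 (71 GB) → disk 5 (remaining 57 GB)
5 disks × 128 GB = 640 GB; used 436 GB; unused 204 GB.

204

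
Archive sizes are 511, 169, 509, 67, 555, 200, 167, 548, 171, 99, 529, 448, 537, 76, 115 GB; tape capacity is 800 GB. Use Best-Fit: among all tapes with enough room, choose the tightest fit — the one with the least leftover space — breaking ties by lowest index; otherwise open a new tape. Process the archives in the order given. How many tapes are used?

7

Put 511 GB in tape 1; 289 GB remain.
Put 169 GB in tape 1; 120 GB remain.
Put 509 GB in tape 2; 291 GB remain.
Put 67 GB in tape 1; 53 GB remain.
Put 555 GB in tape 3; 245 GB remain.
Put 200 GB in tape 3; 45 GB remain.
Put 167 GB in tape 2; 124 GB remain.
Put 548 GB in tape 4; 252 GB remain.
Put 171 GB in tape 4; 81 GB remain.
Put 99 GB in tape 2; 25 GB remain.
Put 529 GB in tape 5; 271 GB remain.
Put 448 GB in tape 6; 352 GB remain.
Put 537 GB in tape 7; 263 GB remain.
Put 76 GB in tape 4; 5 GB remain.
Put 115 GB in tape 7; 148 GB remain.
Final tapes: [511,169,67] [509,167,99] [555,200] [548,171,76] [529] [448] [537,115].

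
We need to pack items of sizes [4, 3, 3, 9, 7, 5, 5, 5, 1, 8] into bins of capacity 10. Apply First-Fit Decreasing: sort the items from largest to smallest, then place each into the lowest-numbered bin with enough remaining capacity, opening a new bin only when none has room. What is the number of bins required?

6

Sorted descending: 9, 8, 7, 5, 5, 5, 4, 3, 3, 1.
9 → bin 1 (remaining 1)
8 → bin 2 (remaining 2)
7 → bin 3 (remaining 3)
5 → bin 4 (remaining 5)
5 → bin 4 (remaining 0)
5 → bin 5 (remaining 5)
4 → bin 5 (remaining 1)
3 → bin 3 (remaining 0)
3 → bin 6 (remaining 7)
1 → bin 1 (remaining 0)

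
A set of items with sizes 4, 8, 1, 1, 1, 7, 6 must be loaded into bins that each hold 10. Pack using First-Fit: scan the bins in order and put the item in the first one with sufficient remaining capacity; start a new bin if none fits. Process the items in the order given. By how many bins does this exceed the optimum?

First-Fit: [4,1,1,1] [8] [7] [6] → 4 bins.
Total size 28; any packing needs at least ⌈28/10⌉ = 3 bins.
An optimal packing achieves that bound: [8,1,1] [7,1] [6,4] → 3 bins.
Excess: 4 − 3 = 1.

1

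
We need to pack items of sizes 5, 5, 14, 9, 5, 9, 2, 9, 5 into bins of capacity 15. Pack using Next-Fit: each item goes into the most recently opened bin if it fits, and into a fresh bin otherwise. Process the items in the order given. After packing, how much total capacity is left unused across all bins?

12

5 → bin 1 (remaining 10)
5 → bin 1 (remaining 5)
14 → bin 2 (remaining 1)
9 → bin 3 (remaining 6)
5 → bin 3 (remaining 1)
9 → bin 4 (remaining 6)
2 → bin 4 (remaining 4)
9 → bin 5 (remaining 6)
5 → bin 5 (remaining 1)
5 bins × 15 = 75; used 63; unused 12.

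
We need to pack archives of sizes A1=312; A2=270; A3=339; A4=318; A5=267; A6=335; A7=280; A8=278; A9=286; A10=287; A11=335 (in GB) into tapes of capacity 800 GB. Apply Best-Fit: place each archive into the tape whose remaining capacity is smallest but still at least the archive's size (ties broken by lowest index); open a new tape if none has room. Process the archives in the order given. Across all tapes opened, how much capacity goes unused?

1493

tape 1: place A1 (312 GB), 488 GB left
tape 1: place A2 (270 GB), 218 GB left
tape 2: place A3 (339 GB), 461 GB left
tape 2: place A4 (318 GB), 143 GB left
tape 3: place A5 (267 GB), 533 GB left
tape 3: place A6 (335 GB), 198 GB left
tape 4: place A7 (280 GB), 520 GB left
tape 4: place A8 (278 GB), 242 GB left
tape 5: place A9 (286 GB), 514 GB left
tape 5: place A10 (287 GB), 227 GB left
tape 6: place A11 (335 GB), 465 GB left
6 tapes × 800 GB = 4800 GB; used 3307 GB; unused 1493 GB.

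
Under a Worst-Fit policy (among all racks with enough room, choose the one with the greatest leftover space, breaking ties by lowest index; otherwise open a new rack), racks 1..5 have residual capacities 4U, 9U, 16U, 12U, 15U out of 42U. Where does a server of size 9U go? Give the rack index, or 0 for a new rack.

3

Racks with room: rack 2 (9U), rack 3 (16U), rack 4 (12U), rack 5 (15U).
Most room is rack 3 with 16U free.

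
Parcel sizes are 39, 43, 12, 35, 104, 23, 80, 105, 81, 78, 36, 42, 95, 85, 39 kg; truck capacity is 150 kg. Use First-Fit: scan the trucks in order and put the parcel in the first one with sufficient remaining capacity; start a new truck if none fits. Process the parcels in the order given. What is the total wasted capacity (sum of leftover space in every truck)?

Put 39 kg in truck 1; 111 kg remain.
Put 43 kg in truck 1; 68 kg remain.
Put 12 kg in truck 1; 56 kg remain.
Put 35 kg in truck 1; 21 kg remain.
Put 104 kg in truck 2; 46 kg remain.
Put 23 kg in truck 2; 23 kg remain.
Put 80 kg in truck 3; 70 kg remain.
Put 105 kg in truck 4; 45 kg remain.
Put 81 kg in truck 5; 69 kg remain.
Put 78 kg in truck 6; 72 kg remain.
Put 36 kg in truck 3; 34 kg remain.
Put 42 kg in truck 4; 3 kg remain.
Put 95 kg in truck 7; 55 kg remain.
Put 85 kg in truck 8; 65 kg remain.
Put 39 kg in truck 5; 30 kg remain.
8 trucks × 150 kg = 1200 kg; used 897 kg; unused 303 kg.

303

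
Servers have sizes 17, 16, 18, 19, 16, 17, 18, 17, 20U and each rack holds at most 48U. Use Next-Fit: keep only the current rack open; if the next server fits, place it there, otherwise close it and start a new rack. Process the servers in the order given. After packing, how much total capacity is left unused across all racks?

17U → rack 1 (remaining 31U)
16U → rack 1 (remaining 15U)
18U → rack 2 (remaining 30U)
19U → rack 2 (remaining 11U)
16U → rack 3 (remaining 32U)
17U → rack 3 (remaining 15U)
18U → rack 4 (remaining 30U)
17U → rack 4 (remaining 13U)
20U → rack 5 (remaining 28U)
5 racks × 48U = 240U; used 158U; unused 82U.

82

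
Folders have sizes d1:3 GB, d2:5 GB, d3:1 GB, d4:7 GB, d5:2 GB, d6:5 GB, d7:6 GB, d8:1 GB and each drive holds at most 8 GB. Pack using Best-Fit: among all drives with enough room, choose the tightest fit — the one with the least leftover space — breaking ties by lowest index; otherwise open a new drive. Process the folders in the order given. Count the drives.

drive 1: place d1 (3 GB), 5 GB left
drive 1: place d2 (5 GB), 0 GB left
drive 2: place d3 (1 GB), 7 GB left
drive 2: place d4 (7 GB), 0 GB left
drive 3: place d5 (2 GB), 6 GB left
drive 3: place d6 (5 GB), 1 GB left
drive 4: place d7 (6 GB), 2 GB left
drive 3: place d8 (1 GB), 0 GB left

4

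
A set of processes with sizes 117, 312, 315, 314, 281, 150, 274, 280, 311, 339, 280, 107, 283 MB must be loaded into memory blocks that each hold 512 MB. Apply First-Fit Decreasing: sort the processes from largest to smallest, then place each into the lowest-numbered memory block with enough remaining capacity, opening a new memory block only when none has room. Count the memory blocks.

10

Sorted descending: 339, 315, 314, 312, 311, 283, 281, 280, 280, 274, 150, 117, 107.
339 MB → memory block 1 (remaining 173 MB)
315 MB → memory block 2 (remaining 197 MB)
314 MB → memory block 3 (remaining 198 MB)
312 MB → memory block 4 (remaining 200 MB)
311 MB → memory block 5 (remaining 201 MB)
283 MB → memory block 6 (remaining 229 MB)
281 MB → memory block 7 (remaining 231 MB)
280 MB → memory block 8 (remaining 232 MB)
280 MB → memory block 9 (remaining 232 MB)
274 MB → memory block 10 (remaining 238 MB)
150 MB → memory block 1 (remaining 23 MB)
117 MB → memory block 2 (remaining 80 MB)
107 MB → memory block 3 (remaining 91 MB)
Final memory blocks: [339,150] [315,117] [314,107] [312] [311] [283] [281] [280] [280] [274].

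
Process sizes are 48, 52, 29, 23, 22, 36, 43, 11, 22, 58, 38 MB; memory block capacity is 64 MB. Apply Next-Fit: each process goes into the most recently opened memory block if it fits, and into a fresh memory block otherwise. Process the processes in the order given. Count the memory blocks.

8

48 MB → memory block 1 (remaining 16 MB)
52 MB → memory block 2 (remaining 12 MB)
29 MB → memory block 3 (remaining 35 MB)
23 MB → memory block 3 (remaining 12 MB)
22 MB → memory block 4 (remaining 42 MB)
36 MB → memory block 4 (remaining 6 MB)
43 MB → memory block 5 (remaining 21 MB)
11 MB → memory block 5 (remaining 10 MB)
22 MB → memory block 6 (remaining 42 MB)
58 MB → memory block 7 (remaining 6 MB)
38 MB → memory block 8 (remaining 26 MB)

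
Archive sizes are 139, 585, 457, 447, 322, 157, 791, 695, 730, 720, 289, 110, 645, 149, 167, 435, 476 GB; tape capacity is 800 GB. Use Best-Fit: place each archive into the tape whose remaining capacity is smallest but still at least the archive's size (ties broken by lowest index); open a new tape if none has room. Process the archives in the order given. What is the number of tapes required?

tape 1: place 139 GB, 661 GB left
tape 1: place 585 GB, 76 GB left
tape 2: place 457 GB, 343 GB left
tape 3: place 447 GB, 353 GB left
tape 2: place 322 GB, 21 GB left
tape 3: place 157 GB, 196 GB left
tape 4: place 791 GB, 9 GB left
tape 5: place 695 GB, 105 GB left
tape 6: place 730 GB, 70 GB left
tape 7: place 720 GB, 80 GB left
tape 8: place 289 GB, 511 GB left
tape 3: place 110 GB, 86 GB left
tape 9: place 645 GB, 155 GB left
tape 9: place 149 GB, 6 GB left
tape 8: place 167 GB, 344 GB left
tape 10: place 435 GB, 365 GB left
tape 11: place 476 GB, 324 GB left
Final tapes: [139,585] [457,322] [447,157,110] [791] [695] [730] [720] [289,167] [645,149] [435] [476].

11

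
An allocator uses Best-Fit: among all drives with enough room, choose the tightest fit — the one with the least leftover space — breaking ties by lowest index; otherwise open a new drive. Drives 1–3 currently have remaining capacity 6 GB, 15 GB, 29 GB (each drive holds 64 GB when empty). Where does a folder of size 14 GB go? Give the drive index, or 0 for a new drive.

Drives with room: drive 2 (15 GB), drive 3 (29 GB).
Tightest fit is drive 2 with 15 GB free.

2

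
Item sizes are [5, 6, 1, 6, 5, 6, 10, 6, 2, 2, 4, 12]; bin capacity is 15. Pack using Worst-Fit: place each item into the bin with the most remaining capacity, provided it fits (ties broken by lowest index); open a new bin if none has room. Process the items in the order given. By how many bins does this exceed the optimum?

Worst-Fit: [5,6,1] [6,5,2] [6,6] [10,2] [4] [12] → 6 bins.
Total size 65; any packing needs at least ⌈65/15⌉ = 5 bins.
An optimal packing achieves that bound: [12,2,1] [10,5] [6,6,2] [6,6] [5,4] → 5 bins.
Excess: 6 − 5 = 1.

1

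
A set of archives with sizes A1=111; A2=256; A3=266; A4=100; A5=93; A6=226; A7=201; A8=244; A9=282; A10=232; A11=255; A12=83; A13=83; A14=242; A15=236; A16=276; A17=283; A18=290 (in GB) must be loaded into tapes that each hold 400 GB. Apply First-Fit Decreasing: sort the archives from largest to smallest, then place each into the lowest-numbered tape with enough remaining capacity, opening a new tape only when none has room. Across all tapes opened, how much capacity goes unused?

1441

Sorted descending: 290, 283, 282, 276, 266, 256, 255, 244, 242, 236, 232, 226, 201, 111, 100, 93, 83, 83.
tape 1: place 290 GB, 110 GB left
tape 2: place 283 GB, 117 GB left
tape 3: place 282 GB, 118 GB left
tape 4: place 276 GB, 124 GB left
tape 5: place 266 GB, 134 GB left
tape 6: place 256 GB, 144 GB left
tape 7: place 255 GB, 145 GB left
tape 8: place 244 GB, 156 GB left
tape 9: place 242 GB, 158 GB left
tape 10: place 236 GB, 164 GB left
tape 11: place 232 GB, 168 GB left
tape 12: place 226 GB, 174 GB left
tape 13: place 201 GB, 199 GB left
tape 2: place 111 GB, 6 GB left
tape 1: place 100 GB, 10 GB left
tape 3: place 93 GB, 25 GB left
tape 4: place 83 GB, 41 GB left
tape 5: place 83 GB, 51 GB left
13 tapes × 400 GB = 5200 GB; used 3759 GB; unused 1441 GB.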